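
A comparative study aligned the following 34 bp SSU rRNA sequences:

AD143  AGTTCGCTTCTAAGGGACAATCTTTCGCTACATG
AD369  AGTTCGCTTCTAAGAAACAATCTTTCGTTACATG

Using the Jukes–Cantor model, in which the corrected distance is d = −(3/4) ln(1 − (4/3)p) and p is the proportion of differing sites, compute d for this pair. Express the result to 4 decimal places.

0.0939

Differing sites — 15:G/A; 16:G/A; 28:C/T.
p = 3/34 = 0.088235.
d = −0.75 · ln(1 − (4/3)·0.088235) = −0.75 · ln(0.882353) = −0.75 · (-0.125163) = 0.0939.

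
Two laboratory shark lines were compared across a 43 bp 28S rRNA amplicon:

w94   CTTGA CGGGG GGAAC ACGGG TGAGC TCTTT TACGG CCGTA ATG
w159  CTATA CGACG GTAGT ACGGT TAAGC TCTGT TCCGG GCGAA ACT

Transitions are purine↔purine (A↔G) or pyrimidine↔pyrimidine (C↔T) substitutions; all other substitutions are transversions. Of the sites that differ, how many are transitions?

Mismatches occur at site 3 (T→A, transversion), site 4 (G→T, transversion), site 8 (G→A, transition), site 9 (G→C, transversion), site 12 (G→T, transversion), site 14 (A→G, transition), site 15 (C→T, transition), site 20 (G→T, transversion), site 22 (G→A, transition), site 29 (T→G, transversion), site 32 (A→C, transversion), site 36 (C→G, transversion), site 39 (T→A, transversion), site 42 (T→C, transition), site 43 (G→T, transversion).
Of the 15 differences, 5 transitions and 10 transversions, so the answer is 5.

5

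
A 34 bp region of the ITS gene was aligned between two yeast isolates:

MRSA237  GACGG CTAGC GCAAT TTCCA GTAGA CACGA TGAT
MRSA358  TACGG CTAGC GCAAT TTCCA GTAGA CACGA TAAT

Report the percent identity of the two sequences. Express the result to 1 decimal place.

94.1%

Differing sites — 1:G/T; 32:G/A.
32 of the 34 sites match, so the percent identity is 32/34 × 100 = 94.1%.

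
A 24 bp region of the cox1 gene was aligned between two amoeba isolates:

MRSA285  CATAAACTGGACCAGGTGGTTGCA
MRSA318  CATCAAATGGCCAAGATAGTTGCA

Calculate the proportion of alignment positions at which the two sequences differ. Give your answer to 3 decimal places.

0.250

Mismatches occur at site 4 (A/C), site 7 (C/A), site 11 (A/C), site 13 (C/A), site 16 (G/A), site 18 (G/A).
There are 6 differences over 24 sites, so p = 6/24 = 0.250.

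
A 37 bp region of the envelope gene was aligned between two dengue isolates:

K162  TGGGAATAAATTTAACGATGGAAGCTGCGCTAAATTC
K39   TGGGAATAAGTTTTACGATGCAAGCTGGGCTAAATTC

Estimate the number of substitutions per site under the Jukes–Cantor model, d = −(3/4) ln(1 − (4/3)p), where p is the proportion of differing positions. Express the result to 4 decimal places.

0.1167

Differing sites — 10:A/G; 14:A/T; 21:G/C; 28:C/G.
p = 4/37 = 0.108108.
d = −0.75 · ln(1 − (4/3)·0.108108) = −0.75 · ln(0.855856) = −0.75 · (-0.155653) = 0.1167.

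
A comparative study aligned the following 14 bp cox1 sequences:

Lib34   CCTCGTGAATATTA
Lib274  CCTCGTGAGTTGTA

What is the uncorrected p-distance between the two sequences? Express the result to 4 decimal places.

The sequences differ at positions 9 (A/G), 11 (A/T), 12 (T/G).
There are 3 differences over 14 sites, so p = 3/14 = 0.2143.

0.2143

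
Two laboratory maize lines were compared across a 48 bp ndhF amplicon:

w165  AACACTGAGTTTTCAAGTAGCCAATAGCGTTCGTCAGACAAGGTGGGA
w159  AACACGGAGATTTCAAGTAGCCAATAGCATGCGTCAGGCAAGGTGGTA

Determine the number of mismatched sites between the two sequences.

Differing sites — 6:T/G; 10:T/A; 29:G/A; 31:T/G; 38:A/G; 47:G/T.
That gives 6 mismatches out of 48 aligned sites, so the Hamming distance is 6.

6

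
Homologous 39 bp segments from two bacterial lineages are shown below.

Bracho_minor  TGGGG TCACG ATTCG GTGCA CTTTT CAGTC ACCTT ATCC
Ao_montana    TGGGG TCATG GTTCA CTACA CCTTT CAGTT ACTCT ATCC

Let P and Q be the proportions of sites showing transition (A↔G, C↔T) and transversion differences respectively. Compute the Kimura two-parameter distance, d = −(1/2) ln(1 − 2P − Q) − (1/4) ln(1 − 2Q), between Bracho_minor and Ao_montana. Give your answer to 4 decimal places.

The sequences differ at positions 9 (C/T, transition), 11 (A/G, transition), 15 (G/A, transition), 16 (G/C, transversion), 18 (G/A, transition), 22 (T/C, transition), 30 (C/T, transition), 33 (C/T, transition), 34 (T/C, transition).
Of the 9 differences, 8 transitions and 1 transversion over 39 sites: P = 8/39 = 0.205128, Q = 1/39 = 0.025641.
d = −0.5·ln(0.564103) − 0.25·ln(0.948718) = −0.5·(-0.572518) − 0.25·(-0.052644) = 0.2994.

0.2994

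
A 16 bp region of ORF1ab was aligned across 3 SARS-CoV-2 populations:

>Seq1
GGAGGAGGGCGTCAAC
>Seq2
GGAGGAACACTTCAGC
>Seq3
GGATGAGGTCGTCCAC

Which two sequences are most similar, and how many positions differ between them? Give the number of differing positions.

Pairwise Hamming distances:
  Seq1 vs Seq2: 5
  Seq1 vs Seq3: 3
  Seq2 vs Seq3: 7
The smallest is 3, between Seq1 and Seq3.

3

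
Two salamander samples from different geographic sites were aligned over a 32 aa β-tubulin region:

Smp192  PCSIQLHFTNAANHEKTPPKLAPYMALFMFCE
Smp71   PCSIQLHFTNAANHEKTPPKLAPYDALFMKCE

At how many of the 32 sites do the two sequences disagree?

2

Differing sites — 25:M/D; 30:F/K.
That gives 2 mismatches out of 32 aligned sites, so the Hamming distance is 2.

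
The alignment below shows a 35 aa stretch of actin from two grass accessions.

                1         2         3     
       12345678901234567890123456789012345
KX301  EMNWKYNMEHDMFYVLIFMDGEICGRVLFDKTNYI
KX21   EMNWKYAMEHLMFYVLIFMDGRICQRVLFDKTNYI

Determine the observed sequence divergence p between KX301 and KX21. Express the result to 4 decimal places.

Differing sites — 7:N/A; 11:D/L; 22:E/R; 25:G/Q.
There are 4 differences over 35 sites, so p = 4/35 = 0.1143.

0.1143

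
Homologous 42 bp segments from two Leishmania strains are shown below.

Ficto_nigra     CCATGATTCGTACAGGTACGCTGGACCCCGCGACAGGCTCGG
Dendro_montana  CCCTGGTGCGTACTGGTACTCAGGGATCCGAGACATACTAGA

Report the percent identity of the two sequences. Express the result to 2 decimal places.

66.67%

Differing sites — 3:A/C; 6:A/G; 8:T/G; 14:A/T; 20:G/T; 22:T/A; 25:A/G; 26:C/A; 27:C/T; 31:C/A; 36:G/T; 37:G/A; 40:C/A; 42:G/A.
28 of the 42 sites match, so the percent identity is 28/42 × 100 = 66.67%.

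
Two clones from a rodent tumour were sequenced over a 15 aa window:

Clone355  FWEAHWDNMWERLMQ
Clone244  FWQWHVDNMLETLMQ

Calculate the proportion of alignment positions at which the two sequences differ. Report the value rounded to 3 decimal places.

0.333

Mismatches occur at site 3 (E/Q), site 4 (A/W), site 6 (W/V), site 10 (W/L), site 12 (R/T).
There are 5 differences over 15 sites, so p = 5/15 = 0.333.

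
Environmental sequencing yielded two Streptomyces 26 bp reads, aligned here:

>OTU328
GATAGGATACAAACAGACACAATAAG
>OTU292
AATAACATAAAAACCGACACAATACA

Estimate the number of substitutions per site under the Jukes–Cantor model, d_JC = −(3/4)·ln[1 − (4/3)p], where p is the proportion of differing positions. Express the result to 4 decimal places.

Differing sites — 1:G/A; 5:G/A; 6:G/C; 10:C/A; 15:A/C; 25:A/C; 26:G/A.
p = 7/26 = 0.269231.
d = −0.75 · ln(1 − (4/3)·0.269231) = −0.75 · ln(0.641025) = −0.75 · (-0.444687) = 0.3335.

0.3335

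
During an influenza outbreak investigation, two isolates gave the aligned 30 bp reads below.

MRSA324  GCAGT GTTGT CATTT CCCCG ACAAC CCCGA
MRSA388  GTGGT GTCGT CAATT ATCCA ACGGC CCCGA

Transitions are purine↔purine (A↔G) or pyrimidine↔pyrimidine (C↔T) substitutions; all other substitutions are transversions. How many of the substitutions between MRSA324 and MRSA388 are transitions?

7

Mismatches occur at site 2 (C→T, transition), site 3 (A→G, transition), site 8 (T→C, transition), site 13 (T→A, transversion), site 16 (C→A, transversion), site 17 (C→T, transition), site 20 (G→A, transition), site 23 (A→G, transition), site 24 (A→G, transition).
Of the 9 differences, 7 transitions and 2 transversions, so the answer is 7.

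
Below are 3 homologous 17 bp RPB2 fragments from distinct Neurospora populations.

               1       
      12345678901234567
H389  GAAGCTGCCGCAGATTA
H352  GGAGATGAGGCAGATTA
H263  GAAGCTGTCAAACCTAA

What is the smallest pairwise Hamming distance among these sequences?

Pairwise Hamming distances:
  H389 vs H352: 4
  H389 vs H263: 6
  H352 vs H263: 9
The smallest is 4, between H389 and H352.

4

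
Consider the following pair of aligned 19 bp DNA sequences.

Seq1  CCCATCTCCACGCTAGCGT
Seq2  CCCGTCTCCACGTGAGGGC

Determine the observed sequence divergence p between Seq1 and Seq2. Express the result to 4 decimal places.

0.2632

The sequences differ at positions 4 (A/G), 13 (C/T), 14 (T/G), 17 (C/G), 19 (T/C).
There are 5 differences over 19 sites, so p = 5/19 = 0.2632.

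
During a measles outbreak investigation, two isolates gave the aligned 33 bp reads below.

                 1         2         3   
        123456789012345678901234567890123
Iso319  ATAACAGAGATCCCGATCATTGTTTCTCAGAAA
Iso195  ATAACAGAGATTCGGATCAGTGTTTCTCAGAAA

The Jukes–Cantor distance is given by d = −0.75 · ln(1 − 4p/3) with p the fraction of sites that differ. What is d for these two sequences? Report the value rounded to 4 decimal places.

0.0969

The sequences differ at positions 12 (C/T), 14 (C/G), 20 (T/G).
p = 3/33 = 0.090909.
d = −0.75 · ln(1 − (4/3)·0.090909) = −0.75 · ln(0.878788) = −0.75 · (-0.129212) = 0.0969.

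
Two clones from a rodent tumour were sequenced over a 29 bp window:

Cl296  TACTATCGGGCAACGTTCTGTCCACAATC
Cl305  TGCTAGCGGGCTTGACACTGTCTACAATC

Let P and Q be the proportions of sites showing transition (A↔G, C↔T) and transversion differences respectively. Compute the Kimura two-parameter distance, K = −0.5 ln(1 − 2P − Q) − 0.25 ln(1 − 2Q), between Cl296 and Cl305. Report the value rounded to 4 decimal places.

The sequences differ at positions 2 (A/G, transition), 6 (T/G, transversion), 12 (A/T, transversion), 13 (A/T, transversion), 14 (C/G, transversion), 15 (G/A, transition), 16 (T/C, transition), 17 (T/A, transversion), 23 (C/T, transition).
Of the 9 differences, 4 transitions and 5 transversions over 29 sites: P = 4/29 = 0.137931, Q = 5/29 = 0.172414.
d = −0.5·ln(0.551724) − 0.25·ln(0.655172) = −0.5·(-0.594707) − 0.25·(-0.422857) = 0.4031.

0.4031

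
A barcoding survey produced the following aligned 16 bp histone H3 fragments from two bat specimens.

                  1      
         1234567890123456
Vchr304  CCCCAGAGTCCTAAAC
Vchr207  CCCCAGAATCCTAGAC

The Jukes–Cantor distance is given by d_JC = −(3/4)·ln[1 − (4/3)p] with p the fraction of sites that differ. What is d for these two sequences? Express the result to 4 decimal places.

Mismatches occur at site 8 (G↔A), site 14 (A↔G).
p = 2/16 = 0.125000.
d = −0.75 · ln(1 − (4/3)·0.125000) = −0.75 · ln(0.833333) = −0.75 · (-0.182322) = 0.1367.

0.1367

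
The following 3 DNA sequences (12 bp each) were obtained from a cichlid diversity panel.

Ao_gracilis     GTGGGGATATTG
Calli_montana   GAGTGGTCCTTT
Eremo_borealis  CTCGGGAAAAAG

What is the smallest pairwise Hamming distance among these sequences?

Pairwise Hamming distances:
  Ao_gracilis vs Calli_montana: 6
  Ao_gracilis vs Eremo_borealis: 5
  Calli_montana vs Eremo_borealis: 10
The smallest is 5, between Ao_gracilis and Eremo_borealis.

5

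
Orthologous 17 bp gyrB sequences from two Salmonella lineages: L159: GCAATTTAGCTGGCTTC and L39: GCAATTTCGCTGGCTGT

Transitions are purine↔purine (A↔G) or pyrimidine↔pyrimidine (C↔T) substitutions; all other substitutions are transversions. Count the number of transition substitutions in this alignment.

The sequences differ at positions 8 (A/C, transversion), 16 (T/G, transversion), 17 (C/T, transition).
Of the 3 differences, 1 transition and 2 transversions, so the answer is 1.

1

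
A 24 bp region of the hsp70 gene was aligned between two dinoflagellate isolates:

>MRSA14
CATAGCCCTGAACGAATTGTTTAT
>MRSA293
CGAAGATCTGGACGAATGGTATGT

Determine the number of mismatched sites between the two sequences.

8

Differing sites — 2:A/G; 3:T/A; 6:C/A; 7:C/T; 11:A/G; 18:T/G; 21:T/A; 23:A/G.
That gives 8 mismatches out of 24 aligned sites, so the Hamming distance is 8.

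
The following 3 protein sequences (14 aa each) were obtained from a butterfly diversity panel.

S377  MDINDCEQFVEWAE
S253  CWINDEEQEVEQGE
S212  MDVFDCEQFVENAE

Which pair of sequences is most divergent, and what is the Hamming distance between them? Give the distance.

8

Pairwise Hamming distances:
  S377 vs S253: 6
  S377 vs S212: 3
  S253 vs S212: 8
The largest is 8, between S253 and S212.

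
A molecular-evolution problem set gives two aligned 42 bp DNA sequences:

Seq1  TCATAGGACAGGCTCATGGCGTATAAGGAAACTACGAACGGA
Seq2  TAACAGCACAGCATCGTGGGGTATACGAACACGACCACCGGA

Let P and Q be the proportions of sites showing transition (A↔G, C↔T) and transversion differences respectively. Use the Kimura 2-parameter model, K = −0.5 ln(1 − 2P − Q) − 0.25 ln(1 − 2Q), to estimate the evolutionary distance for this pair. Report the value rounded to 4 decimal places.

The sequences differ at positions 2 (C/A, transversion), 4 (T/C, transition), 7 (G/C, transversion), 12 (G/C, transversion), 13 (C/A, transversion), 16 (A/G, transition), 20 (C/G, transversion), 26 (A/C, transversion), 28 (G/A, transition), 30 (A/C, transversion), 33 (T/G, transversion), 36 (G/C, transversion), 38 (A/C, transversion).
Of the 13 differences, 3 transitions and 10 transversions over 42 sites: P = 3/42 = 0.071429, Q = 10/42 = 0.238095.
d = −0.5·ln(0.619047) − 0.25·ln(0.523810) = −0.5·(-0.479574) − 0.25·(-0.646626) = 0.4014.

0.4014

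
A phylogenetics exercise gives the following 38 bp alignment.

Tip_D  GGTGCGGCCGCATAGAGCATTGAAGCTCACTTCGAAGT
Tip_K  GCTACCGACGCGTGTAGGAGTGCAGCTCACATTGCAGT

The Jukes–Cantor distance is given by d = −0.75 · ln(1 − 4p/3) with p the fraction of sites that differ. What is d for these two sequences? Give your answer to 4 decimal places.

0.4568

Differing sites — 2:G/C; 4:G/A; 6:G/C; 8:C/A; 12:A/G; 14:A/G; 15:G/T; 18:C/G; 20:T/G; 23:A/C; 31:T/A; 33:C/T; 35:A/C.
p = 13/38 = 0.342105.
d = −0.75 · ln(1 − (4/3)·0.342105) = −0.75 · ln(0.543860) = −0.75 · (-0.609063) = 0.4568.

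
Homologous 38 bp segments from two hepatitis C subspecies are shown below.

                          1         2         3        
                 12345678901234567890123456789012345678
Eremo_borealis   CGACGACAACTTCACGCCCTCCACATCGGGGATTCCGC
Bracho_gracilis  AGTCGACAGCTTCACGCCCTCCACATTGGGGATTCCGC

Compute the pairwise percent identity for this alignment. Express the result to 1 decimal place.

The sequences differ at positions 1 (C/A), 3 (A/T), 9 (A/G), 27 (C/T).
34 of the 38 sites match, so the percent identity is 34/38 × 100 = 89.5%.

89.5%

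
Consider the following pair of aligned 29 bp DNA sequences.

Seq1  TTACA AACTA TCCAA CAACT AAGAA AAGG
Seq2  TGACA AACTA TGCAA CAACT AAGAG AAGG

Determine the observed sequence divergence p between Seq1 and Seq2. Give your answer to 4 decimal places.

0.1034

Differing sites — 2:T/G; 12:C/G; 25:A/G.
There are 3 differences over 29 sites, so p = 3/29 = 0.1034.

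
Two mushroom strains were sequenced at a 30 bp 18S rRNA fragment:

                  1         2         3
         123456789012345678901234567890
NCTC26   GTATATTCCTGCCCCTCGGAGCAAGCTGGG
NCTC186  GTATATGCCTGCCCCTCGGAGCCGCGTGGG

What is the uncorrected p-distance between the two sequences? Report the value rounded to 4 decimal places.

0.1667

Mismatches occur at site 7 (T→G), site 23 (A→C), site 24 (A→G), site 25 (G→C), site 26 (C→G).
There are 5 differences over 30 sites, so p = 5/30 = 0.1667.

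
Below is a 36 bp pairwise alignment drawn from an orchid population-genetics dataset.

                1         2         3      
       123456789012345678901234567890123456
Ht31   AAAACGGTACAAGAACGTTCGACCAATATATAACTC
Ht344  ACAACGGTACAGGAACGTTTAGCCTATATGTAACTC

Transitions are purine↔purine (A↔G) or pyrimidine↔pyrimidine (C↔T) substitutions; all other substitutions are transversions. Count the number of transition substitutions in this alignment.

Differing sites — 2:A/C (Tv); 12:A/G (Ti); 20:C/T (Ti); 21:G/A (Ti); 22:A/G (Ti); 25:A/T (Tv); 30:A/G (Ti).
Of the 7 differences, 5 transitions and 2 transversions, so the answer is 5.

5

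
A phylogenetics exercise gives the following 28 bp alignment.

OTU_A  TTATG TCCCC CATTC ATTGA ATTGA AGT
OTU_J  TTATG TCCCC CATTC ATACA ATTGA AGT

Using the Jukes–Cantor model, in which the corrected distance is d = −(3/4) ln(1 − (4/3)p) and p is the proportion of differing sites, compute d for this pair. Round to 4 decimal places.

0.0751

Mismatches occur at site 18 (T→A), site 19 (G→C).
p = 2/28 = 0.071429.
d = −0.75 · ln(1 − (4/3)·0.071429) = −0.75 · ln(0.904761) = −0.75 · (-0.100084) = 0.0751.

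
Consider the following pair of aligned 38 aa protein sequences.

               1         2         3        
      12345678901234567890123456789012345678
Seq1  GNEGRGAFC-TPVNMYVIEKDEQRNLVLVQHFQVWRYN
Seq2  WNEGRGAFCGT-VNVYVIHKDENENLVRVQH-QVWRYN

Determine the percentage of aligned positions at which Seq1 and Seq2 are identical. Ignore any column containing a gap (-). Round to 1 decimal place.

82.9%

Excluding the 3 gap columns leaves 35 comparable sites.
Mismatches occur at site 1 (G/W), site 15 (M/V), site 19 (E/H), site 23 (Q/N), site 24 (R/E), site 28 (L/R).
29 of the 35 comparable sites match, so the percent identity is 29/35 × 100 = 82.9%.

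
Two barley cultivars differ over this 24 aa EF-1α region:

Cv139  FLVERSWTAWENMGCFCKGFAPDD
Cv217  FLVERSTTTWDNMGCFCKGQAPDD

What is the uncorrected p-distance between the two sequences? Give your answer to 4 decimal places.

Mismatches occur at site 7 (W↔T), site 9 (A↔T), site 11 (E↔D), site 20 (F↔Q).
There are 4 differences over 24 sites, so p = 4/24 = 0.1667.

0.1667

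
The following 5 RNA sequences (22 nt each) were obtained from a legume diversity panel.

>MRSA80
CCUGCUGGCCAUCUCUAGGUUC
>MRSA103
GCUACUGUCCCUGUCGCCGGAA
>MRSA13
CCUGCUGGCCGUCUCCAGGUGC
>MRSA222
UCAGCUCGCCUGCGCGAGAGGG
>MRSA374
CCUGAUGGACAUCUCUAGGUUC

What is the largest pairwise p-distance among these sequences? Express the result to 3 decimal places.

Pairwise Hamming distances:
  MRSA80 vs MRSA103: 11
  MRSA80 vs MRSA13: 3
  MRSA80 vs MRSA222: 11
  MRSA80 vs MRSA374: 2
  MRSA103 vs MRSA13: 11
  MRSA103 vs MRSA222: 14
  MRSA103 vs MRSA374: 13
  MRSA13 vs MRSA222: 10
  MRSA13 vs MRSA374: 5
  MRSA222 vs MRSA374: 13
The largest is 14 mismatches, between MRSA103 and MRSA222; p = 14/22 = 0.636.

0.636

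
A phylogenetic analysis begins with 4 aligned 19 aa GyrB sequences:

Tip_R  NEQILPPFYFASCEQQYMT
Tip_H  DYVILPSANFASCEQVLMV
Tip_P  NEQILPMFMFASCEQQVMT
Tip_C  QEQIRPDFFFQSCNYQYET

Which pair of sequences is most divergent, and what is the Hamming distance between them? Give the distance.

14

Pairwise Hamming distances:
  Tip_R vs Tip_H: 9
  Tip_R vs Tip_P: 3
  Tip_R vs Tip_C: 8
  Tip_H vs Tip_P: 9
  Tip_H vs Tip_C: 14
  Tip_P vs Tip_C: 9
The largest is 14, between Tip_H and Tip_C.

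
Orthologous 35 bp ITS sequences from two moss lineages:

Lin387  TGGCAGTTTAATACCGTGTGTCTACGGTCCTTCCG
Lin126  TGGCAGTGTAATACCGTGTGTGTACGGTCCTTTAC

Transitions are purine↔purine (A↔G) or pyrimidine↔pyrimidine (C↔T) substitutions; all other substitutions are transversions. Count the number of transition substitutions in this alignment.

Differing sites — 8:T/G (Tv); 22:C/G (Tv); 33:C/T (Ti); 34:C/A (Tv); 35:G/C (Tv).
Of the 5 differences, 1 transition and 4 transversions, so the answer is 1.

1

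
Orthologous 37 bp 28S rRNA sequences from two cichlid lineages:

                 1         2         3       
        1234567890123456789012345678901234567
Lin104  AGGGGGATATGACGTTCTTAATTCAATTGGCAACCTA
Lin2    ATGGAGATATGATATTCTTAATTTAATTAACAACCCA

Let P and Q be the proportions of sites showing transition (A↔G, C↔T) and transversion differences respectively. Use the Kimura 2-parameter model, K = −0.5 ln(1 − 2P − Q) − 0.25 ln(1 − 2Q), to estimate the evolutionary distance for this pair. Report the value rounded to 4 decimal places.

0.2738

The sequences differ at positions 2 (G/T, transversion), 5 (G/A, transition), 13 (C/T, transition), 14 (G/A, transition), 24 (C/T, transition), 29 (G/A, transition), 30 (G/A, transition), 36 (T/C, transition).
Of the 8 differences, 7 transitions and 1 transversion over 37 sites: P = 7/37 = 0.189189, Q = 1/37 = 0.027027.
d = −0.5·ln(0.594595) − 0.25·ln(0.945946) = −0.5·(-0.519875) − 0.25·(-0.055570) = 0.2738.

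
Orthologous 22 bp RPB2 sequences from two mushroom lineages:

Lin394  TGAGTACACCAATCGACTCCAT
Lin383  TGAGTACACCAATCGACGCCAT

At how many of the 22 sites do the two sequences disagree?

1

A single mismatch occurs at site 18 (T→G).
That gives 1 mismatch out of 22 aligned sites, so the Hamming distance is 1.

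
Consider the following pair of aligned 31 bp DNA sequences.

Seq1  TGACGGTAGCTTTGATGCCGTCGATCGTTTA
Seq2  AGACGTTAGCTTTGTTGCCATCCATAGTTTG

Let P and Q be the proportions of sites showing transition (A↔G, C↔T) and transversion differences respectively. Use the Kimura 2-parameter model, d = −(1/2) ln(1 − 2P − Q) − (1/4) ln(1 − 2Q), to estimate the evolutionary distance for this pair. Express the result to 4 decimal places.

The sequences differ at positions 1 (T/A, transversion), 6 (G/T, transversion), 15 (A/T, transversion), 20 (G/A, transition), 23 (G/C, transversion), 26 (C/A, transversion), 31 (A/G, transition).
Of the 7 differences, 2 transitions and 5 transversions over 31 sites: P = 2/31 = 0.064516, Q = 5/31 = 0.161290.
d = −0.5·ln(0.709678) − 0.25·ln(0.677420) = −0.5·(-0.342944) − 0.25·(-0.389464) = 0.2688.

0.2688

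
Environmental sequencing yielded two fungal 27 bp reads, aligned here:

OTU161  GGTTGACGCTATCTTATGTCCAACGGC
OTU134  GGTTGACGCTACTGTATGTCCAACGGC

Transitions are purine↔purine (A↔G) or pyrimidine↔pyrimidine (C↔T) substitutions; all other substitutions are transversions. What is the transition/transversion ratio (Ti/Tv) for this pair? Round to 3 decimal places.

Differing sites — 12:T/C (Ti); 13:C/T (Ti); 14:T/G (Tv).
Of the 3 differences, 2 transitions and 1 transversion, so Ti/Tv = 2/1 = 2.000.

2.000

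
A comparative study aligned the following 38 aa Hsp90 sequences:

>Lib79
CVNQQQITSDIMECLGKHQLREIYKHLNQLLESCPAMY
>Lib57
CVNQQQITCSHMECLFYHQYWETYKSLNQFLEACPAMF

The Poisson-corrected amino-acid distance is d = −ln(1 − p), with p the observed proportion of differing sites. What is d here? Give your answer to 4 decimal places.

0.3795

Mismatches occur at site 9 (S→C), site 10 (D→S), site 11 (I→H), site 16 (G→F), site 17 (K→Y), site 20 (L→Y), site 21 (R→W), site 23 (I→T), site 26 (H→S), site 30 (L→F), site 33 (S→A), site 38 (Y→F).
p = 12/38 = 0.315789.
d = −ln(1 − 0.315789) = −ln(0.684211) = 0.3795.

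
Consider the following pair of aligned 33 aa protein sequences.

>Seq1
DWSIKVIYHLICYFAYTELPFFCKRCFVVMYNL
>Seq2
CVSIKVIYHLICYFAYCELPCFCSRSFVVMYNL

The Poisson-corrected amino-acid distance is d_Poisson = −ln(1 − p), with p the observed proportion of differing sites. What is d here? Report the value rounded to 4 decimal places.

Differing sites — 1:D/C; 2:W/V; 17:T/C; 21:F/C; 24:K/S; 26:C/S.
p = 6/33 = 0.181818.
d = −ln(1 − 0.181818) = −ln(0.818182) = 0.2007.

0.2007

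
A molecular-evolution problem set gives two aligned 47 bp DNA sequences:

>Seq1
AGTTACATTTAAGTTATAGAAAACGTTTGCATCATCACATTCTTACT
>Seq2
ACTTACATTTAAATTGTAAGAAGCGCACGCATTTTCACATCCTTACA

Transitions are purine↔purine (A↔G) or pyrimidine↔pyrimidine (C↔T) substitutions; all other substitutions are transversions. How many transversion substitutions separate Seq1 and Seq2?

4

Mismatches occur at site 2 (G/C, transversion), site 13 (G/A, transition), site 16 (A/G, transition), site 19 (G/A, transition), site 20 (A/G, transition), site 23 (A/G, transition), site 26 (T/C, transition), site 27 (T/A, transversion), site 28 (T/C, transition), site 33 (C/T, transition), site 34 (A/T, transversion), site 41 (T/C, transition), site 47 (T/A, transversion).
Of the 13 differences, 9 transitions and 4 transversions, so the answer is 4.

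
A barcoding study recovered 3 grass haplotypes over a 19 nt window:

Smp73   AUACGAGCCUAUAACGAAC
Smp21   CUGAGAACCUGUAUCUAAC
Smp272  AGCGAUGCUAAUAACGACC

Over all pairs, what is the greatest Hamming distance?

Pairwise Hamming distances:
  Smp73 vs Smp21: 7
  Smp73 vs Smp272: 8
  Smp21 vs Smp272: 13
The largest is 13, between Smp21 and Smp272.

13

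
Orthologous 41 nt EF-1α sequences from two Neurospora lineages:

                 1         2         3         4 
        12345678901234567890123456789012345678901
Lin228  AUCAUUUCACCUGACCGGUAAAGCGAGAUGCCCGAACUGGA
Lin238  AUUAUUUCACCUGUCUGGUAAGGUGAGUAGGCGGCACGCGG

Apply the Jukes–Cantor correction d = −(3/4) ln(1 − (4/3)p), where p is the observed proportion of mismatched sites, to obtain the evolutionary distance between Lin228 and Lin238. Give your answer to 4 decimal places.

0.4121

Differing sites — 3:C/U; 14:A/U; 16:C/U; 22:A/G; 24:C/U; 28:A/U; 29:U/A; 31:C/G; 33:C/G; 35:A/C; 38:U/G; 39:G/C; 41:A/G.
p = 13/41 = 0.317073.
d = −0.75 · ln(1 − (4/3)·0.317073) = −0.75 · ln(0.577236) = −0.75 · (-0.549504) = 0.4121.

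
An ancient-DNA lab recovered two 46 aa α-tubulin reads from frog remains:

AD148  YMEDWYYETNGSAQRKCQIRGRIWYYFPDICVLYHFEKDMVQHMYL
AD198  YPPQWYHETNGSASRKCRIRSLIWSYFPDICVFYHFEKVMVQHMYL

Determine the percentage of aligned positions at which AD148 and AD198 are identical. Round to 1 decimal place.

Mismatches occur at site 2 (M/P), site 3 (E/P), site 4 (D/Q), site 7 (Y/H), site 14 (Q/S), site 18 (Q/R), site 21 (G/S), site 22 (R/L), site 25 (Y/S), site 33 (L/F), site 39 (D/V).
35 of the 46 sites match, so the percent identity is 35/46 × 100 = 76.1%.

76.1%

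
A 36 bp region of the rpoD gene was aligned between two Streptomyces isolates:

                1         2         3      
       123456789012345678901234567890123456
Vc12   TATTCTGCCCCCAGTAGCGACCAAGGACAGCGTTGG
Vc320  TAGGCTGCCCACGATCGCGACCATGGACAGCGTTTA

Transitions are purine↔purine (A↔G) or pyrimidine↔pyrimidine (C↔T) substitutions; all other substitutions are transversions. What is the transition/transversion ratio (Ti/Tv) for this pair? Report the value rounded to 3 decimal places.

0.500

Mismatches occur at site 3 (T→G, transversion), site 4 (T→G, transversion), site 11 (C→A, transversion), site 13 (A→G, transition), site 14 (G→A, transition), site 16 (A→C, transversion), site 24 (A→T, transversion), site 35 (G→T, transversion), site 36 (G→A, transition).
Of the 9 differences, 3 transitions and 6 transversions, so Ti/Tv = 3/6 = 0.500.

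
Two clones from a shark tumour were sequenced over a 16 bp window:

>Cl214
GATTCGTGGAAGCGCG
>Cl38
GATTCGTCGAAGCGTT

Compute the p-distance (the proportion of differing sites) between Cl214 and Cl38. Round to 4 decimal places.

0.1875

Differing sites — 8:G/C; 15:C/T; 16:G/T.
There are 3 differences over 16 sites, so p = 3/16 = 0.1875.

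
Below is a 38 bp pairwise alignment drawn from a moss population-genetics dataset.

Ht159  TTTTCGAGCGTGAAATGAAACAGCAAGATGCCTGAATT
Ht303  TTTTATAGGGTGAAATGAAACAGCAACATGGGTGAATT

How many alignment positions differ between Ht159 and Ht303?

Mismatches occur at site 5 (C/A), site 6 (G/T), site 9 (C/G), site 27 (G/C), site 31 (C/G), site 32 (C/G).
That gives 6 mismatches out of 38 aligned sites, so the Hamming distance is 6.

6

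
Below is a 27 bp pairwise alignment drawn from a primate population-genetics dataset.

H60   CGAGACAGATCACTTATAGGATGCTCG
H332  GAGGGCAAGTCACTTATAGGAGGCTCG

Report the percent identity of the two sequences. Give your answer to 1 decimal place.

74.1%

Mismatches occur at site 1 (C→G), site 2 (G→A), site 3 (A→G), site 5 (A→G), site 8 (G→A), site 9 (A→G), site 22 (T→G).
20 of the 27 sites match, so the percent identity is 20/27 × 100 = 74.1%.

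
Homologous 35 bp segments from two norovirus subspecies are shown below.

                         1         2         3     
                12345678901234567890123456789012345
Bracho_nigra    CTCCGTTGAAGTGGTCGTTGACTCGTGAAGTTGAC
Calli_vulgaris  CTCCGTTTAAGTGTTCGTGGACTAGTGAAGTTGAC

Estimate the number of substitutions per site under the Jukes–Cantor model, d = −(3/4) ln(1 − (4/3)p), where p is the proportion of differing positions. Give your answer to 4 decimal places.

Mismatches occur at site 8 (G→T), site 14 (G→T), site 19 (T→G), site 24 (C→A).
p = 4/35 = 0.114286.
d = −0.75 · ln(1 − (4/3)·0.114286) = −0.75 · ln(0.847619) = −0.75 · (-0.165324) = 0.1240.

0.1240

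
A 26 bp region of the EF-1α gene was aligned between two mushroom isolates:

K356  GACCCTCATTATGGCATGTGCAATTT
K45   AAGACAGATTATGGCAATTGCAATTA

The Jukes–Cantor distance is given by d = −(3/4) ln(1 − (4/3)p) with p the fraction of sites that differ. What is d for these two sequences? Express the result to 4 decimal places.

0.3961

Mismatches occur at site 1 (G→A), site 3 (C→G), site 4 (C→A), site 6 (T→A), site 7 (C→G), site 17 (T→A), site 18 (G→T), site 26 (T→A).
p = 8/26 = 0.307692.
d = −0.75 · ln(1 − (4/3)·0.307692) = −0.75 · ln(0.589744) = −0.75 · (-0.528067) = 0.3961.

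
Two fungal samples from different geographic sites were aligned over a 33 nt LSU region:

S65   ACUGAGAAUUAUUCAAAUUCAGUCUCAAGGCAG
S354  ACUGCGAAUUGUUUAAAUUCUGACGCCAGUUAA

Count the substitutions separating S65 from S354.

10

Mismatches occur at site 5 (A→C), site 11 (A→G), site 14 (C→U), site 21 (A→U), site 23 (U→A), site 25 (U→G), site 27 (A→C), site 30 (G→U), site 31 (C→U), site 33 (G→A).
That gives 10 mismatches out of 33 aligned sites, so the Hamming distance is 10.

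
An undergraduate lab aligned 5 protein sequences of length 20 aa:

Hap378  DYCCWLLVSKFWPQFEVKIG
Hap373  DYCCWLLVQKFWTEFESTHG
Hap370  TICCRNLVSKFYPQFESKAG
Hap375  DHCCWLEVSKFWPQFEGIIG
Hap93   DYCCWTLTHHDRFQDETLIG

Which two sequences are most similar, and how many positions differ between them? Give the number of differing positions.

Pairwise Hamming distances:
  Hap378 vs Hap373: 6
  Hap378 vs Hap370: 7
  Hap378 vs Hap375: 4
  Hap378 vs Hap93: 10
  Hap373 vs Hap370: 10
  Hap373 vs Hap375: 8
  Hap373 vs Hap93: 12
  Hap370 vs Hap375: 9
  Hap370 vs Hap93: 14
  Hap375 vs Hap93: 12
The smallest is 4, between Hap378 and Hap375.

4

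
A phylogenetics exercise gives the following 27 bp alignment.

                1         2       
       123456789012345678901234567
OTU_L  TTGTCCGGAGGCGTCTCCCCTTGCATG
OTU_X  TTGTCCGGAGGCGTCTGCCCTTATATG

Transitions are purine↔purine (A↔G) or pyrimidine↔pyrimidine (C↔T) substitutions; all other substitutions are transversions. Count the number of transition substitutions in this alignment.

Differing sites — 17:C/G (Tv); 23:G/A (Ti); 24:C/T (Ti).
Of the 3 differences, 2 transitions and 1 transversion, so the answer is 2.

2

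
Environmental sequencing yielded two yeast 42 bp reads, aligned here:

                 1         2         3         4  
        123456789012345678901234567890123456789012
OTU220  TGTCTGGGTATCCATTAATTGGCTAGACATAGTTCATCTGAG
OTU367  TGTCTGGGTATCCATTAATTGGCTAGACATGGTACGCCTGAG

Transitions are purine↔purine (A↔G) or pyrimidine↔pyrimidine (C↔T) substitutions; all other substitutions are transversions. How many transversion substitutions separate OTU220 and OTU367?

Mismatches occur at site 31 (A↔G, transition), site 34 (T↔A, transversion), site 36 (A↔G, transition), site 37 (T↔C, transition).
Of the 4 differences, 3 transitions and 1 transversion, so the answer is 1.

1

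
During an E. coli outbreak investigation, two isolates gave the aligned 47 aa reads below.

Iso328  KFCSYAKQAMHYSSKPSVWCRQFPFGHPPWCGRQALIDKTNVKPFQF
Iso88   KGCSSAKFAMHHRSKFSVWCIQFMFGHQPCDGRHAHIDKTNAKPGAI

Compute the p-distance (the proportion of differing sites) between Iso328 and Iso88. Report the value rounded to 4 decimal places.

0.3617

The sequences differ at positions 2 (F/G), 5 (Y/S), 8 (Q/F), 12 (Y/H), 13 (S/R), 16 (P/F), 21 (R/I), 24 (P/M), 28 (P/Q), 30 (W/C), 31 (C/D), 34 (Q/H), 36 (L/H), 42 (V/A), 45 (F/G), 46 (Q/A), 47 (F/I).
There are 17 differences over 47 sites, so p = 17/47 = 0.3617.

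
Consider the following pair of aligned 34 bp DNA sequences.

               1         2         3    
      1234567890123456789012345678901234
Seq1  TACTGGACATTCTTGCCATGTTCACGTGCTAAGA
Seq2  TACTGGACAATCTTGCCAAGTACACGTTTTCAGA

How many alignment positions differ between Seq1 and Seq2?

The sequences differ at positions 10 (T/A), 19 (T/A), 22 (T/A), 28 (G/T), 29 (C/T), 31 (A/C).
That gives 6 mismatches out of 34 aligned sites, so the Hamming distance is 6.

6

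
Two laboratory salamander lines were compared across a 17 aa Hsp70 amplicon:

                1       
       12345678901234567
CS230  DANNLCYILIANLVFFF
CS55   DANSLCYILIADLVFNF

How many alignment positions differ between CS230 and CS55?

Differing sites — 4:N/S; 12:N/D; 16:F/N.
That gives 3 mismatches out of 17 aligned sites, so the Hamming distance is 3.

3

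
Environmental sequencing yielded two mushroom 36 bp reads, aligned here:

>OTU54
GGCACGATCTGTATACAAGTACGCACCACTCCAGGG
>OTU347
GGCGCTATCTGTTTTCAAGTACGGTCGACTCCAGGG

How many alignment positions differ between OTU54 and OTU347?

7

Mismatches occur at site 4 (A/G), site 6 (G/T), site 13 (A/T), site 15 (A/T), site 24 (C/G), site 25 (A/T), site 27 (C/G).
That gives 7 mismatches out of 36 aligned sites, so the Hamming distance is 7.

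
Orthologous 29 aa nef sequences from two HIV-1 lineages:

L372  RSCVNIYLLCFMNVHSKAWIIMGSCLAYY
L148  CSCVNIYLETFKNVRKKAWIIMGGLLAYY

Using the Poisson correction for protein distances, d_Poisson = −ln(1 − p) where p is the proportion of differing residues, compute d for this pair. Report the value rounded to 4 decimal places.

Differing sites — 1:R/C; 9:L/E; 10:C/T; 12:M/K; 15:H/R; 16:S/K; 24:S/G; 25:C/L.
p = 8/29 = 0.275862.
d = −ln(1 − 0.275862) = −ln(0.724138) = 0.3228.

0.3228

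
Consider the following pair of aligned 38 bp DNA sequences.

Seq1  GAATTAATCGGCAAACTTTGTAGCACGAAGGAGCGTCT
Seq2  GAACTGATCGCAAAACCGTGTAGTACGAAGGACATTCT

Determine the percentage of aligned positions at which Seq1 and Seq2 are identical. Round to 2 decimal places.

Differing sites — 4:T/C; 6:A/G; 11:G/C; 12:C/A; 17:T/C; 18:T/G; 24:C/T; 33:G/C; 34:C/A; 35:G/T.
28 of the 38 sites match, so the percent identity is 28/38 × 100 = 73.68%.

73.68%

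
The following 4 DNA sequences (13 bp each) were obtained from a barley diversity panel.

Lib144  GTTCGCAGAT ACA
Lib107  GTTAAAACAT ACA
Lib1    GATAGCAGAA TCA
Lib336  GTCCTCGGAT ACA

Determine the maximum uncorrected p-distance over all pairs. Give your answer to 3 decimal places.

0.538

Pairwise Hamming distances:
  Lib144 vs Lib107: 4
  Lib144 vs Lib1: 4
  Lib144 vs Lib336: 3
  Lib107 vs Lib1: 6
  Lib107 vs Lib336: 6
  Lib1 vs Lib336: 7
The largest is 7 mismatches, between Lib1 and Lib336; p = 7/13 = 0.538.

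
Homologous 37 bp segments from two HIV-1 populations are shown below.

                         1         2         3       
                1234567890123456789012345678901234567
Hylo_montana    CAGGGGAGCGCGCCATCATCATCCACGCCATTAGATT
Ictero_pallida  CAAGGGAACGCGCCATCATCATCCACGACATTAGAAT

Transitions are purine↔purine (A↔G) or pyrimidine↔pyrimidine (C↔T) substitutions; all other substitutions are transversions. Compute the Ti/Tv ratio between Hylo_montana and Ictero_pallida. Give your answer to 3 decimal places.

Mismatches occur at site 3 (G↔A, transition), site 8 (G↔A, transition), site 28 (C↔A, transversion), site 36 (T↔A, transversion).
Of the 4 differences, 2 transitions and 2 transversions, so Ti/Tv = 2/2 = 1.000.

1.000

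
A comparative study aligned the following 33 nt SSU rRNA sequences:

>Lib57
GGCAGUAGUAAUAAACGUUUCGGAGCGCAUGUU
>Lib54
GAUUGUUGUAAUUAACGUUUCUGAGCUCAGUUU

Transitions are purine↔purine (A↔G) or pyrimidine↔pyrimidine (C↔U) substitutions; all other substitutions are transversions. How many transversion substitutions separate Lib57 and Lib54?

7

Mismatches occur at site 2 (G/A, transition), site 3 (C/U, transition), site 4 (A/U, transversion), site 7 (A/U, transversion), site 13 (A/U, transversion), site 22 (G/U, transversion), site 27 (G/U, transversion), site 30 (U/G, transversion), site 31 (G/U, transversion).
Of the 9 differences, 2 transitions and 7 transversions, so the answer is 7.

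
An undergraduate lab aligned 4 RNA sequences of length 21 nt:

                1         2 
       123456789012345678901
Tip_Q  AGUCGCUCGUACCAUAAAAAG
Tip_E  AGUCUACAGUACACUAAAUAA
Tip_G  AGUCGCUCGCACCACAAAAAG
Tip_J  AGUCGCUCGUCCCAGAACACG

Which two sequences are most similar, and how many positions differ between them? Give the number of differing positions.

Pairwise Hamming distances:
  Tip_Q vs Tip_E: 8
  Tip_Q vs Tip_G: 2
  Tip_Q vs Tip_J: 4
  Tip_E vs Tip_G: 10
  Tip_E vs Tip_J: 12
  Tip_G vs Tip_J: 5
The smallest is 2, between Tip_Q and Tip_G.

2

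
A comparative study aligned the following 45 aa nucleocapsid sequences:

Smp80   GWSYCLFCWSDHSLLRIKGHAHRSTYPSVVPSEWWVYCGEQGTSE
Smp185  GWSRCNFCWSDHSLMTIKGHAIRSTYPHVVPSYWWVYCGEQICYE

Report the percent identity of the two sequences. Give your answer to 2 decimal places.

77.78%

Differing sites — 4:Y/R; 6:L/N; 15:L/M; 16:R/T; 22:H/I; 28:S/H; 33:E/Y; 42:G/I; 43:T/C; 44:S/Y.
35 of the 45 sites match, so the percent identity is 35/45 × 100 = 77.78%.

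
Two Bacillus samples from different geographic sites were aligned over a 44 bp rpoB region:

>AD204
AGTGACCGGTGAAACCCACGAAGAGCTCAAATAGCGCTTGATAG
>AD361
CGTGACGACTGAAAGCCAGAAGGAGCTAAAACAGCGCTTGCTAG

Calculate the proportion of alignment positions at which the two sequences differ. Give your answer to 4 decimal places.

0.2500

The sequences differ at positions 1 (A/C), 7 (C/G), 8 (G/A), 9 (G/C), 15 (C/G), 19 (C/G), 20 (G/A), 22 (A/G), 28 (C/A), 32 (T/C), 41 (A/C).
There are 11 differences over 44 sites, so p = 11/44 = 0.2500.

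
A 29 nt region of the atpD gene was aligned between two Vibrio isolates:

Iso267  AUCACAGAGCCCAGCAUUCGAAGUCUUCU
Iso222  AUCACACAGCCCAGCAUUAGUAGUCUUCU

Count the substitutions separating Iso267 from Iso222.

3

Mismatches occur at site 7 (G/C), site 19 (C/A), site 21 (A/U).
That gives 3 mismatches out of 29 aligned sites, so the Hamming distance is 3.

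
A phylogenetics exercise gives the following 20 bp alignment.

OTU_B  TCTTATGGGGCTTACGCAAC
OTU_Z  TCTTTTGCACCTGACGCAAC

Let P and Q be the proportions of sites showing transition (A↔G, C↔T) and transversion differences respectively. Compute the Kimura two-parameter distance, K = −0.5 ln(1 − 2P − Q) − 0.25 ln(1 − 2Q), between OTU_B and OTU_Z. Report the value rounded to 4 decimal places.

Differing sites — 5:A/T (Tv); 8:G/C (Tv); 9:G/A (Ti); 10:G/C (Tv); 13:T/G (Tv).
Of the 5 differences, 1 transition and 4 transversions over 20 sites: P = 1/20 = 0.050000, Q = 4/20 = 0.200000.
d = −0.5·ln(0.700000) − 0.25·ln(0.600000) = −0.5·(-0.356675) − 0.25·(-0.510826) = 0.3060.

0.3060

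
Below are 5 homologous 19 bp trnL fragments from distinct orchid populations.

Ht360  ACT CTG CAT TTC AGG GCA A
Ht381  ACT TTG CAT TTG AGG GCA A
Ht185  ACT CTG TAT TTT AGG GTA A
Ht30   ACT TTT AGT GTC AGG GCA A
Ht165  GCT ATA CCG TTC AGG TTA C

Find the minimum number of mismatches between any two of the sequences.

Pairwise Hamming distances:
  Ht360 vs Ht381: 2
  Ht360 vs Ht185: 3
  Ht360 vs Ht30: 5
  Ht360 vs Ht165: 8
  Ht381 vs Ht185: 4
  Ht381 vs Ht30: 5
  Ht381 vs Ht165: 9
  Ht185 vs Ht30: 7
  Ht185 vs Ht165: 9
  Ht30 vs Ht165: 10
The smallest is 2, between Ht360 and Ht381.

2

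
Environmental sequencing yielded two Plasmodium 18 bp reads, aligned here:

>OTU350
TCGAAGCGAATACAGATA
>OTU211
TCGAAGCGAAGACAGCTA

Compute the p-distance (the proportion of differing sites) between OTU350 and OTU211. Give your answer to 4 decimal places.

0.1111

Differing sites — 11:T/G; 16:A/C.
There are 2 differences over 18 sites, so p = 2/18 = 0.1111.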